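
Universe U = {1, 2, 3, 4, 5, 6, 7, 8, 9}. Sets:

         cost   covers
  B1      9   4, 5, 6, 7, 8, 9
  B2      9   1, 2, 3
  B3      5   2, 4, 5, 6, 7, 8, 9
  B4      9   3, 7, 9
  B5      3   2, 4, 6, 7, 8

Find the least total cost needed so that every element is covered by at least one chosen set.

B2, B3 cover every element at cost 9 + 5 = 14.
Any cover uses at least 2 sets; among all covering selections none totals below 14.

14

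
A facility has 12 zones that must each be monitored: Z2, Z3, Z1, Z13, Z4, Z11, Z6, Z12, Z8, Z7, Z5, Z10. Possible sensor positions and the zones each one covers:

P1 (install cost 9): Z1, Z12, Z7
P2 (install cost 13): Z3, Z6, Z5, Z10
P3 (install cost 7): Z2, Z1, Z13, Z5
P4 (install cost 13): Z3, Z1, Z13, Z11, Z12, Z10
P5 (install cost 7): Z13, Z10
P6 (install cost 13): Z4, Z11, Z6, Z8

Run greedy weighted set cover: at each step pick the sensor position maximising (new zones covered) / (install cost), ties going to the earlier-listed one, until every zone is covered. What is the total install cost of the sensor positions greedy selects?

Pick 1: P3 adds 4 new (Z2, Z1, Z13, Z5) at install cost 7 (ratio 4/7).
Pick 2: P4 adds 4 new (Z3, Z11, Z12, Z10) at install cost 13 (ratio 4/13).
Pick 3: P6 adds 3 new (Z4, Z6, Z8) at install cost 13 (ratio 3/13).
Pick 4: P1 adds 1 new (Z7) at install cost 9 (ratio 1/9).
Greedy total install cost: 7 + 13 + 13 + 9 = 42.

42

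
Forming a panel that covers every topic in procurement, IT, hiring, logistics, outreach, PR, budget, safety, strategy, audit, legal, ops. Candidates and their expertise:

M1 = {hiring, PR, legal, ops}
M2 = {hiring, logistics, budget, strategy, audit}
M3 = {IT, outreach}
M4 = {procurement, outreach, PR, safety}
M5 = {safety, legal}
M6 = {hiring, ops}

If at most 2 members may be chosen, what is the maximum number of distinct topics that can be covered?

Choosing M2, M4 covers {procurement, hiring, logistics, outreach, PR, budget, safety, strategy, audit} — 9 topics.
No choice of 2 members does better; here IT, legal, ops are left uncovered.

9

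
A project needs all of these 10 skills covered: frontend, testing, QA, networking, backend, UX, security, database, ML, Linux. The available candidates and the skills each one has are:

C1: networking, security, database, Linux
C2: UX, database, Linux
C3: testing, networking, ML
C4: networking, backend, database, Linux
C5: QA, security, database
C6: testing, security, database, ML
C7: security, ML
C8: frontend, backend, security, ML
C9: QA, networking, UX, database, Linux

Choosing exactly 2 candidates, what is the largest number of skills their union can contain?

Choosing C8, C9 covers {frontend, QA, networking, backend, UX, security, database, ML, Linux} — 9 skills.
No choice of 2 candidates does better; here testing is left uncovered.

9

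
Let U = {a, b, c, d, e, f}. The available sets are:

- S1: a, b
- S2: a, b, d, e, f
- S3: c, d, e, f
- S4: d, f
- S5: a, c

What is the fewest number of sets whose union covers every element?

S1, S3 together cover {a, b, c, d, e, f} — every element.
No single set contains all 6 elements, so 2 is optimal.

2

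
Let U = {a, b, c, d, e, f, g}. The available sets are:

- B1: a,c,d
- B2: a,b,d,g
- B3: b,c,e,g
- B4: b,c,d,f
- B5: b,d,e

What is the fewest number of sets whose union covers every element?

3

B1, B3, B4 together cover {a, b, c, d, e, f, g} — every element.
No 2 of the 5 sets cover everything (all 10 pairs fall short), so 3 is minimum.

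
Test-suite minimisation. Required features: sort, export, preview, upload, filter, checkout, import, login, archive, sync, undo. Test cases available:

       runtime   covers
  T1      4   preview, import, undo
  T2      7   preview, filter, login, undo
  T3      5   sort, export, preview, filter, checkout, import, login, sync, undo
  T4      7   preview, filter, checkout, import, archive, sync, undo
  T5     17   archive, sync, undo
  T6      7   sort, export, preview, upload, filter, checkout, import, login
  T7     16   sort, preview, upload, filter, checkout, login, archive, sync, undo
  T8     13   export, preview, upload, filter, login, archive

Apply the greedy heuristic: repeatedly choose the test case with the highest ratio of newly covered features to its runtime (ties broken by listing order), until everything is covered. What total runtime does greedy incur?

Pick 1: T3 adds 9 new (sort, export, preview, filter, checkout, import, login, sync, undo) at runtime 5 (ratio 9/5).
Pick 2: T8 adds 2 new (upload, archive) at runtime 13 (ratio 2/13).
Greedy total runtime: 5 + 13 = 18. (The true optimum is 14, so greedy overshoots here.)

18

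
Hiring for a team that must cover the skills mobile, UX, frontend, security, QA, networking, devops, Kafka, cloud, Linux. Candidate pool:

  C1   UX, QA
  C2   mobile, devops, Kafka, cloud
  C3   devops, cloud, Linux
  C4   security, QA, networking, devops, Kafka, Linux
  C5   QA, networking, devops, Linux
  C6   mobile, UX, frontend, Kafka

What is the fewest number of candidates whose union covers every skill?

C2, C4, C6 together cover {mobile, UX, frontend, security, QA, networking, devops, Kafka, cloud, Linux} — every skill.
No 2 of the 6 candidates cover everything (all 15 pairs fall short), so 3 is minimum.

3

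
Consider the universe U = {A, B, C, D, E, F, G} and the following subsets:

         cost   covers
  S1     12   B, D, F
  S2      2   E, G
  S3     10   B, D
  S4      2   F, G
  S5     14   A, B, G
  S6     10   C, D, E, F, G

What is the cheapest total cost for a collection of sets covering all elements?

24

S5, S6 cover every element at cost 14 + 10 = 24.
Any cover uses at least 2 sets; among all covering selections none totals below 24.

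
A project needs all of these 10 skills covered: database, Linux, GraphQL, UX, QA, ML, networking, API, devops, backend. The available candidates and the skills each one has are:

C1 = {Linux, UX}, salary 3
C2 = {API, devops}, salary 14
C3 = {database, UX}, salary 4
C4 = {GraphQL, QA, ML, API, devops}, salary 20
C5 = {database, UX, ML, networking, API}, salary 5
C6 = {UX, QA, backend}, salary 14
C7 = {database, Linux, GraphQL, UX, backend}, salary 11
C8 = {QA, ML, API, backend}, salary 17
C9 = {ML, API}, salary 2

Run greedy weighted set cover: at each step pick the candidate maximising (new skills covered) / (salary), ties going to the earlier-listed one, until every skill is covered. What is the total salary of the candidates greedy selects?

39

Pick 1: C5 adds 5 new (database, UX, ML, networking, API) at salary 5 (ratio 5/5).
Pick 2: C1 adds 1 new (Linux) at salary 3 (ratio 1/3).
Pick 3: C7 adds 2 new (GraphQL, backend) at salary 11 (ratio 2/11).
Pick 4: C4 adds 2 new (QA, devops) at salary 20 (ratio 2/20).
Greedy total salary: 5 + 3 + 11 + 20 = 39. (The true optimum is 36, so greedy overshoots here.)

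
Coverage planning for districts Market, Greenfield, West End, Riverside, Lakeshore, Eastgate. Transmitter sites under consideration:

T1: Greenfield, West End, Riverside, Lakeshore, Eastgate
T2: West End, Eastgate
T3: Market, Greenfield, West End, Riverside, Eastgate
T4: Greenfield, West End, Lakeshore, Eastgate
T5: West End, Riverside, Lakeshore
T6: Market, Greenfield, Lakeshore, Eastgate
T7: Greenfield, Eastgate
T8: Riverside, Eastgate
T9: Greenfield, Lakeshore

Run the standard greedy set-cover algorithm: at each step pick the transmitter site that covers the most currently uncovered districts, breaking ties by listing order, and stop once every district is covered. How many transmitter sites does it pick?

2

Pick 1: T1 covers 5 new districts (Greenfield, West End, Riverside, Lakeshore, Eastgate).
Pick 2: T3 covers 1 new districts (Market).
Greedy uses 2 transmitter sites.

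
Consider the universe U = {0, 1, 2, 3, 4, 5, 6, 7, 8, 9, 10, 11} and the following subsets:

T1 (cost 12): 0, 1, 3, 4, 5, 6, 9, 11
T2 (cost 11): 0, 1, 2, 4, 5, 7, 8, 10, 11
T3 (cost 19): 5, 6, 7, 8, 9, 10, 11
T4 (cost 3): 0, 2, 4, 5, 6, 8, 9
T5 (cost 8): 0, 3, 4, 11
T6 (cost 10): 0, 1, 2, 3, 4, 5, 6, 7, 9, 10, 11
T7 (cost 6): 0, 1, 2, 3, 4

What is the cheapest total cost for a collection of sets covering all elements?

13

T4, T6 cover every element at cost 3 + 10 = 13.
Any cover uses at least 2 sets; among all covering selections none totals below 13.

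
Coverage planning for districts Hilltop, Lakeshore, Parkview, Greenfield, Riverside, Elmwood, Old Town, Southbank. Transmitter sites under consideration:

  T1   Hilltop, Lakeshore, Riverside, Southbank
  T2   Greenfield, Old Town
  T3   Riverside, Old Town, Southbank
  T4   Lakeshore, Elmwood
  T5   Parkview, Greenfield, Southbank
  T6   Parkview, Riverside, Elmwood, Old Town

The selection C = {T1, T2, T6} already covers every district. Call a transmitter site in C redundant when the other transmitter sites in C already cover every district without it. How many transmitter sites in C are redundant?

Drop T1: Hilltop, Lakeshore, Southbank uncovered — not redundant.
Drop T2: Greenfield uncovered — not redundant.
Drop T6: Parkview, Elmwood uncovered — not redundant.
None of the transmitter sites in C is redundant.

0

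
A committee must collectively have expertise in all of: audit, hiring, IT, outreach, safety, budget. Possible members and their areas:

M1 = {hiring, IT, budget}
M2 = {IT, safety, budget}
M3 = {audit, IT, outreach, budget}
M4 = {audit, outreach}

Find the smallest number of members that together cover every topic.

3

M1, M2, M3 together cover {audit, hiring, IT, outreach, safety, budget} — every topic.
No 2 of the 4 members cover everything (all 6 pairs fall short), so 3 is minimum.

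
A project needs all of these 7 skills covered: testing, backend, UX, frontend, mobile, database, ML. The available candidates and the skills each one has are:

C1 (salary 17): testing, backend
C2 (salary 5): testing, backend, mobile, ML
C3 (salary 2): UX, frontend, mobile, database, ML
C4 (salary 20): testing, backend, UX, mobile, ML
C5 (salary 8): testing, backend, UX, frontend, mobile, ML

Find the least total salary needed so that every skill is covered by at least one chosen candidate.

C2, C3 cover every skill at salary 5 + 2 = 7.
Any cover uses at least 2 candidates; among all covering selections none totals below 7.

7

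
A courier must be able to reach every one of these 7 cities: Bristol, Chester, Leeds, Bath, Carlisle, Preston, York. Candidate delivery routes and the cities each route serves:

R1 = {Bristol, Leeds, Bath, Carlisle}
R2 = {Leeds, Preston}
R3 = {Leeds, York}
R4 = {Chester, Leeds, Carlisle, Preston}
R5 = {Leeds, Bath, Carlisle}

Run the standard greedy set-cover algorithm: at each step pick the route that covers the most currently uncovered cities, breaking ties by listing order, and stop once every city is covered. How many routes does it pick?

Pick 1: R1 covers 4 new cities (Bristol, Leeds, Bath, Carlisle).
Pick 2: R4 covers 2 new cities (Chester, Preston).
Pick 3: R3 covers 1 new cities (York).
Greedy uses 3 routes.

3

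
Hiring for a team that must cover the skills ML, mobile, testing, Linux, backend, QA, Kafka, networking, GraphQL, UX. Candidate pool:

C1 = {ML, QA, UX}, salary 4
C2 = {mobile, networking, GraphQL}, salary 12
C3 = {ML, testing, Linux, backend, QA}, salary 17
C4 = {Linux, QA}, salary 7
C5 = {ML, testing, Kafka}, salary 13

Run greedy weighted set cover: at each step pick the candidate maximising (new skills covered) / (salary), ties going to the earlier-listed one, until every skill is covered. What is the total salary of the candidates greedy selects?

Pick 1: C1 adds 3 new (ML, QA, UX) at salary 4 (ratio 3/4).
Pick 2: C2 adds 3 new (mobile, networking, GraphQL) at salary 12 (ratio 3/12).
Pick 3: C3 adds 3 new (testing, Linux, backend) at salary 17 (ratio 3/17).
Pick 4: C5 adds 1 new (Kafka) at salary 13 (ratio 1/13).
Greedy total salary: 4 + 12 + 17 + 13 = 46.

46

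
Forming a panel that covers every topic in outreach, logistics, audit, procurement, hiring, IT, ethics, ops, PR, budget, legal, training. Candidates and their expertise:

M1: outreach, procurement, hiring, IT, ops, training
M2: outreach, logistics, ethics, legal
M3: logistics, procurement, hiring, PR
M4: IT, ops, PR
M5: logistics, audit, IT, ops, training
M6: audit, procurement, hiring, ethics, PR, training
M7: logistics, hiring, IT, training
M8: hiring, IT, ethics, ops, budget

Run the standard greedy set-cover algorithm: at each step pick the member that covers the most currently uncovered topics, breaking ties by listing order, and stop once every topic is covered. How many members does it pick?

Pick 1: M1 covers 6 new topics (outreach, procurement, hiring, IT, ops, training).
Pick 2: M2 covers 3 new topics (logistics, ethics, legal).
Pick 3: M6 covers 2 new topics (audit, PR).
Pick 4: M8 covers 1 new topics (budget).
Greedy uses 4 members. (The true minimum is 3.)

4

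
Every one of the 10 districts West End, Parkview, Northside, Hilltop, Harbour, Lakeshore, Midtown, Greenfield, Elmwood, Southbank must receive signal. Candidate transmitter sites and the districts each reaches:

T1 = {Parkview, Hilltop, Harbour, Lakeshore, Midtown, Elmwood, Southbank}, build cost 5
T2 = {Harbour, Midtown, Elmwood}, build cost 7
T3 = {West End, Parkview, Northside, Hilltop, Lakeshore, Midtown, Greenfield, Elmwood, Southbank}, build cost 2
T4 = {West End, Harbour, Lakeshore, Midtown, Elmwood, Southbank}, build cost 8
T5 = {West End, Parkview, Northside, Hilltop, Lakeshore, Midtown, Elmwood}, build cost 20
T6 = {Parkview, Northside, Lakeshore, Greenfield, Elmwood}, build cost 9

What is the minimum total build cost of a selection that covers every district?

7

T1, T3 cover every district at build cost 5 + 2 = 7.
Any cover uses at least 2 transmitter sites; among all covering selections none totals below 7.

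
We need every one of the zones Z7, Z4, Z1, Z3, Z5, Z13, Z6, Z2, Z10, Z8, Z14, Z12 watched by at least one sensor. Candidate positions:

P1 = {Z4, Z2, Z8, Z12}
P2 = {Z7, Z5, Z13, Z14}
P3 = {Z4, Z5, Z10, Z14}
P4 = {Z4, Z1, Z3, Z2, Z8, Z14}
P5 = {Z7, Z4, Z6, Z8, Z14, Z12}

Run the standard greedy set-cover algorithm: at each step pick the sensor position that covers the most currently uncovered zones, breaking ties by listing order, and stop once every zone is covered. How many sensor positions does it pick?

4

Pick 1: P4 covers 6 new zones (Z4, Z1, Z3, Z2, Z8, Z14).
Pick 2: P2 covers 3 new zones (Z7, Z5, Z13).
Pick 3: P5 covers 2 new zones (Z6, Z12).
Pick 4: P3 covers 1 new zones (Z10).
Greedy uses 4 sensor positions.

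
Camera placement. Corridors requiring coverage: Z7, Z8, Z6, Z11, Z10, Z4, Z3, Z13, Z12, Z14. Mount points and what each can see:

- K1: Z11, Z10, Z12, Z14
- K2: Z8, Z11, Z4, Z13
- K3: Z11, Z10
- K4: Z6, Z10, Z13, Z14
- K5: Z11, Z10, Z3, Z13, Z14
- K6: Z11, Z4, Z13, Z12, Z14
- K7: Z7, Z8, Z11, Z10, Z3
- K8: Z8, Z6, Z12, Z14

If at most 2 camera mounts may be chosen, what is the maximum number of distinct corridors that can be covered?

9

Choosing K6, K7 covers {Z7, Z8, Z11, Z10, Z4, Z3, Z13, Z12, Z14} — 9 corridors.
No choice of 2 camera mounts does better; here Z6 is left uncovered.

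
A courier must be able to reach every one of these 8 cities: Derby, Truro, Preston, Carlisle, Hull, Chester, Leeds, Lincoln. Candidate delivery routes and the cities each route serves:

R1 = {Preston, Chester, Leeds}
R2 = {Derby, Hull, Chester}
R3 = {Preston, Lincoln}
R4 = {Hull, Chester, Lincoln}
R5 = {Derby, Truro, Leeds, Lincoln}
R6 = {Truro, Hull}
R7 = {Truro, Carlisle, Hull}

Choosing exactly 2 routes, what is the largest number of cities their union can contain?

Choosing R1, R5 covers {Derby, Truro, Preston, Chester, Leeds, Lincoln} — 6 cities.
No choice of 2 routes does better; here Carlisle, Hull are left uncovered.

6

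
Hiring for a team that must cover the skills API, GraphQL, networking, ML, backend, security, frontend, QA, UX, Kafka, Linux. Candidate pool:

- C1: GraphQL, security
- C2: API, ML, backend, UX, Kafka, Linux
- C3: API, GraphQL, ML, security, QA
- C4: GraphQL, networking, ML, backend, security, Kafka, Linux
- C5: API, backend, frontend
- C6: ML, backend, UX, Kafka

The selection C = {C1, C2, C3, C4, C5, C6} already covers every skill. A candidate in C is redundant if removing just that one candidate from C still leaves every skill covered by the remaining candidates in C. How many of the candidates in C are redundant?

3

Drop C1: the rest still cover every skill — redundant.
Drop C2: the rest still cover every skill — redundant.
Drop C3: QA uncovered — not redundant.
Drop C4: networking uncovered — not redundant.
Drop C5: frontend uncovered — not redundant.
Drop C6: the rest still cover every skill — redundant.
3 redundant: C1, C2, C6.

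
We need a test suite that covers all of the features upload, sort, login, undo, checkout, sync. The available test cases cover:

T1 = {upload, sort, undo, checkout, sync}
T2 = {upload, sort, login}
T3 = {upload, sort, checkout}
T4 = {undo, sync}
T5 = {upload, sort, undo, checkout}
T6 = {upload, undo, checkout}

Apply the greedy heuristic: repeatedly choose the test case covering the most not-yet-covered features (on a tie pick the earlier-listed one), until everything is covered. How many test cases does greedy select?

2

Pick 1: T1 covers 5 new features (upload, sort, undo, checkout, sync).
Pick 2: T2 covers 1 new features (login).
Greedy uses 2 test cases.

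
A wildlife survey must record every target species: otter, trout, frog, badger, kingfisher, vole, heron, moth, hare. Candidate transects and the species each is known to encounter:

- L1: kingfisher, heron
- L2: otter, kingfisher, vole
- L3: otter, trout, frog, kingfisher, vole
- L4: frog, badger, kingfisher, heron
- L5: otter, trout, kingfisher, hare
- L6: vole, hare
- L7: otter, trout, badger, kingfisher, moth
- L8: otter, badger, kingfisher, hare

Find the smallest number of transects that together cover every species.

L4, L6, L7 together cover {otter, trout, frog, badger, kingfisher, vole, heron, moth, hare} — every species.
No 2 of the 8 transects cover everything (all 28 pairs fall short), so 3 is minimum.
Greedy (largest uncovered first) would take L3, L4, L5, L7 — 4 transects — but 3 suffice.

3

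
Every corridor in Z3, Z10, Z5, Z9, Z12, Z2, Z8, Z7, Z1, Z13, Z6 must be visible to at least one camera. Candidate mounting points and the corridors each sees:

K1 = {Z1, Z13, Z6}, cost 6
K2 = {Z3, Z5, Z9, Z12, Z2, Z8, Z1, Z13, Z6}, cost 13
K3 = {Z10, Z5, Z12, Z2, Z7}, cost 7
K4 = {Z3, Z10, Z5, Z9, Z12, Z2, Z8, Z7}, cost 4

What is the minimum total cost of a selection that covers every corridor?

K1, K4 cover every corridor at cost 6 + 4 = 10.
Any cover uses at least 2 camera mounts; among all covering selections none totals below 10.

10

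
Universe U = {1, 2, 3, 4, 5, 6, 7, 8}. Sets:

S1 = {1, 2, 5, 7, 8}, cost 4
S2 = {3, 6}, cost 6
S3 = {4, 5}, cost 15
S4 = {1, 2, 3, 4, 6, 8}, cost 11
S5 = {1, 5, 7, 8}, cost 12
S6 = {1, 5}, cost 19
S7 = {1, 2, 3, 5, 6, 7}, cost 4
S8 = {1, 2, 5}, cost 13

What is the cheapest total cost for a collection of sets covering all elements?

S1, S4 cover every element at cost 4 + 11 = 15.
Any cover uses at least 2 sets; among all covering selections none totals below 15.
Greedy by coverage-per-cost would pick S7, S1, S4 for 19 — worse than the optimum 15.

15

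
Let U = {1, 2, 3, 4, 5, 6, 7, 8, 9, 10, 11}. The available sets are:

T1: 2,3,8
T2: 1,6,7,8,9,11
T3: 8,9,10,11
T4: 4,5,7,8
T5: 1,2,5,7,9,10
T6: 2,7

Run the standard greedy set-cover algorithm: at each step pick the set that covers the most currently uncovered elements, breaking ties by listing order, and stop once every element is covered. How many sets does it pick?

Pick 1: T2 covers 6 new elements (1, 6, 7, 8, 9, 11).
Pick 2: T5 covers 3 new elements (2, 5, 10).
Pick 3: T1 covers 1 new elements (3).
Pick 4: T4 covers 1 new elements (4).
Greedy uses 4 sets.

4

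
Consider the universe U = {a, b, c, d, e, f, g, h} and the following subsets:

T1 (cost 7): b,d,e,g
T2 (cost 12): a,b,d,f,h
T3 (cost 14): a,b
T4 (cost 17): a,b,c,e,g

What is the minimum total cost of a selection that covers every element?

T2, T4 cover every element at cost 12 + 17 = 29.
Any cover uses at least 2 sets; among all covering selections none totals below 29.

29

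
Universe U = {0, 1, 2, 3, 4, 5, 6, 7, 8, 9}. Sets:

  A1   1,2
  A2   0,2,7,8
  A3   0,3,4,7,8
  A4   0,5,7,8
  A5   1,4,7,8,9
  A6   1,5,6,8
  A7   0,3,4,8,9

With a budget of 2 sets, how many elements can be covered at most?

Choosing A3, A6 covers {0, 1, 3, 4, 5, 6, 7, 8} — 8 elements.
No choice of 2 sets does better; here 2, 9 are left uncovered.

8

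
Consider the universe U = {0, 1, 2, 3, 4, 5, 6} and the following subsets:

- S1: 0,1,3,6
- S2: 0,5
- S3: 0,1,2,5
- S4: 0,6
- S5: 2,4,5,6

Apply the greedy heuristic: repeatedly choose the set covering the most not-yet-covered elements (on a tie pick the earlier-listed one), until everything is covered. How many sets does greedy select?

2

Pick 1: S1 covers 4 new elements (0, 1, 3, 6).
Pick 2: S5 covers 3 new elements (2, 4, 5).
Greedy uses 2 sets.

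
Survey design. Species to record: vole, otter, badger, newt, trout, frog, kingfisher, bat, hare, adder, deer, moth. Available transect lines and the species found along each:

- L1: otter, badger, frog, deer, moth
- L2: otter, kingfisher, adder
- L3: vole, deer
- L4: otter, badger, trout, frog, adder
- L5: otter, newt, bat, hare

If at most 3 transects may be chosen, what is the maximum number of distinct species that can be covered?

10

Choosing L1, L2, L5 covers {otter, badger, newt, frog, kingfisher, bat, hare, adder, deer, moth} — 10 species.
No choice of 3 transects does better; here vole, trout are left uncovered.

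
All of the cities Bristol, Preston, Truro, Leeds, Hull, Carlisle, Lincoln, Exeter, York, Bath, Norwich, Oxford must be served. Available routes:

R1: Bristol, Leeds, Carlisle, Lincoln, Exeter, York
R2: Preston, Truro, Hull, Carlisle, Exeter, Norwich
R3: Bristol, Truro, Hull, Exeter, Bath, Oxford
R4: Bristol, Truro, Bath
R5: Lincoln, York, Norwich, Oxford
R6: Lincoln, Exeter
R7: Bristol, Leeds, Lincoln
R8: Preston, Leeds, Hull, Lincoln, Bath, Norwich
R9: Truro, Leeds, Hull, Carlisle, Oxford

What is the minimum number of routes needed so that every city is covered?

3

R1, R2, R3 together cover {Bristol, Preston, Truro, Leeds, Hull, Carlisle, Lincoln, Exeter, York, Bath, Norwich, Oxford} — every city.
No 2 of the 9 routes cover everything (all 36 pairs fall short), so 3 is minimum.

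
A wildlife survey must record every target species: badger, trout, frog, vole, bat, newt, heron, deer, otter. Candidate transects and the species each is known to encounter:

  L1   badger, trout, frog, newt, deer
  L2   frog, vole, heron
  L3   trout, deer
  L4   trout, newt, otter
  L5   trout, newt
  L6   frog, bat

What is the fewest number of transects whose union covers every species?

4

L1, L2, L4, L6 together cover {badger, trout, frog, vole, bat, newt, heron, deer, otter} — every species.
No 3 of the 6 transects cover everything (all 20 triples fall short), so 4 is minimum.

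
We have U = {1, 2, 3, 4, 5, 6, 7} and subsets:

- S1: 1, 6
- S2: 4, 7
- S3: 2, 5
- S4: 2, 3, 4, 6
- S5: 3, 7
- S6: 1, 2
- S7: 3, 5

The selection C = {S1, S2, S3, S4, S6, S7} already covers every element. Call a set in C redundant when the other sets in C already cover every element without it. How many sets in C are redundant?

Drop S1: the rest still cover every element — redundant.
Drop S2: 7 uncovered — not redundant.
Drop S3: the rest still cover every element — redundant.
Drop S4: the rest still cover every element — redundant.
Drop S6: the rest still cover every element — redundant.
Drop S7: the rest still cover every element — redundant.
5 redundant: S1, S3, S4, S6, S7.

5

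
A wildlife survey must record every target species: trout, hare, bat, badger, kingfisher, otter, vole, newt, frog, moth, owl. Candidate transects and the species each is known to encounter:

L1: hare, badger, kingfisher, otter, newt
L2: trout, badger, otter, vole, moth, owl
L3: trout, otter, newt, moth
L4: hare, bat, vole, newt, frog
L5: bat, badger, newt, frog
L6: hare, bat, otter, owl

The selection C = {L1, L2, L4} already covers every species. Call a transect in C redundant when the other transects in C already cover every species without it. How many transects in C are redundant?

0

Drop L1: kingfisher uncovered — not redundant.
Drop L2: trout, moth, owl uncovered — not redundant.
Drop L4: bat, frog uncovered — not redundant.
None of the transects in C is redundant.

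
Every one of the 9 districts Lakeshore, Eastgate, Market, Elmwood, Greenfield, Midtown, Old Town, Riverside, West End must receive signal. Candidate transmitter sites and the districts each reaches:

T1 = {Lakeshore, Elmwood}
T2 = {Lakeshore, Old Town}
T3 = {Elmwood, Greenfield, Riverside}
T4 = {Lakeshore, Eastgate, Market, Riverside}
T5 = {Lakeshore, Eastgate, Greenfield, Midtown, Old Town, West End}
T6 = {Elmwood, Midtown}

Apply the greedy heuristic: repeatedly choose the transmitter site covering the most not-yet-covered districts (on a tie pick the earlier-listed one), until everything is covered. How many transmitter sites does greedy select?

Pick 1: T5 covers 6 new districts (Lakeshore, Eastgate, Greenfield, Midtown, Old Town, West End).
Pick 2: T3 covers 2 new districts (Elmwood, Riverside).
Pick 3: T4 covers 1 new districts (Market).
Greedy uses 3 transmitter sites.

3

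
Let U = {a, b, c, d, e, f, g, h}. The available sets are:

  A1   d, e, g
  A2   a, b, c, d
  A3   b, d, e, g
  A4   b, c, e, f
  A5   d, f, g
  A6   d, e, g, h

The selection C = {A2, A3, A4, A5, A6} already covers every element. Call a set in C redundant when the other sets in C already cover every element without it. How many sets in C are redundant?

3

Drop A2: a uncovered — not redundant.
Drop A3: the rest still cover every element — redundant.
Drop A4: the rest still cover every element — redundant.
Drop A5: the rest still cover every element — redundant.
Drop A6: h uncovered — not redundant.
3 redundant: A3, A4, A5.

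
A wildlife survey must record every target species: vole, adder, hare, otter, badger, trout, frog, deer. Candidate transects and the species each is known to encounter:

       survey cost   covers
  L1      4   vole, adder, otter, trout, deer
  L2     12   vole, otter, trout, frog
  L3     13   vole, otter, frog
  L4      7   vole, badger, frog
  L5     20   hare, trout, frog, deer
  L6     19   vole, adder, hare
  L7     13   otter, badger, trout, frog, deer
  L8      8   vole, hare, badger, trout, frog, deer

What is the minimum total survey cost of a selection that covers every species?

L1, L8 cover every species at survey cost 4 + 8 = 12.
Any cover uses at least 2 transects; among all covering selections none totals below 12.

12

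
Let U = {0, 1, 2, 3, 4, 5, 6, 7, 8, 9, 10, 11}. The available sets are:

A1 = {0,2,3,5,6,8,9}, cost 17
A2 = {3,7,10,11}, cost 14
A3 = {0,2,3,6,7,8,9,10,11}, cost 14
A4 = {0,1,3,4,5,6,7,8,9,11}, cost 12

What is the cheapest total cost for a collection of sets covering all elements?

A3, A4 cover every element at cost 14 + 12 = 26.
Any cover uses at least 2 sets; among all covering selections none totals below 26.

26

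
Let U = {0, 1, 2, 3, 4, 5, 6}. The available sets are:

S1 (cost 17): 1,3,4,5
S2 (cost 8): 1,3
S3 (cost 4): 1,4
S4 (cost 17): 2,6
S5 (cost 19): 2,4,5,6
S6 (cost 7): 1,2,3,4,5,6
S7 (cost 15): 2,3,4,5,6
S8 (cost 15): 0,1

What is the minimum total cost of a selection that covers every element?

22

S6, S8 cover every element at cost 7 + 15 = 22.
Any cover uses at least 2 sets; among all covering selections none totals below 22.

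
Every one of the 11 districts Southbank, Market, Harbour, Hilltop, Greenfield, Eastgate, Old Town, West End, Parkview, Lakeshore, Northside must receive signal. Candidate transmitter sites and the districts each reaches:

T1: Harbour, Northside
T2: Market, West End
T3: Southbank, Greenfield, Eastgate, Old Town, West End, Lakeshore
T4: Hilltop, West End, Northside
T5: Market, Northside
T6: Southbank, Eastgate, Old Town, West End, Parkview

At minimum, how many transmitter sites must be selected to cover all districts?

5

T1, T2, T3, T4, T6 together cover {Southbank, Market, Harbour, Hilltop, Greenfield, Eastgate, Old Town, West End, Parkview, Lakeshore, Northside} — every district.
No 4 of the 6 transmitter sites cover everything (all 15 size-4 selections fall short), so 5 is minimum.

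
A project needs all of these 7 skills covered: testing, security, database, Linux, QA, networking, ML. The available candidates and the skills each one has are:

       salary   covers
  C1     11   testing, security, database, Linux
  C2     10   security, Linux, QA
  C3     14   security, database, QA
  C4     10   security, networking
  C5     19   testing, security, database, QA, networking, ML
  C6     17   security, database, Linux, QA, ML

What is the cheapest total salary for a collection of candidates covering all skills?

29

C2, C5 cover every skill at salary 10 + 19 = 29.
Any cover uses at least 2 candidates; among all covering selections none totals below 29.
Greedy by coverage-per-salary would pick C1, C5 for 30 — worse than the optimum 29.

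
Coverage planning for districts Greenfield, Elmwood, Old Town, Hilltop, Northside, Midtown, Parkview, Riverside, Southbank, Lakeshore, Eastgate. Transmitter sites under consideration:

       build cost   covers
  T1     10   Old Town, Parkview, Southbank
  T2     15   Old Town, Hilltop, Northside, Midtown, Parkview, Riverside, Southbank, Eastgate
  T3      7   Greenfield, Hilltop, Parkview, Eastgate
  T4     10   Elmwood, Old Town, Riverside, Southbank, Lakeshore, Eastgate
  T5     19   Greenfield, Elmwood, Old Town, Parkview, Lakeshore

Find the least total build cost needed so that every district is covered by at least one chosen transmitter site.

32

T2, T3, T4 cover every district at build cost 15 + 7 + 10 = 32.
Any cover uses at least 2 transmitter sites; among all covering selections none totals below 32.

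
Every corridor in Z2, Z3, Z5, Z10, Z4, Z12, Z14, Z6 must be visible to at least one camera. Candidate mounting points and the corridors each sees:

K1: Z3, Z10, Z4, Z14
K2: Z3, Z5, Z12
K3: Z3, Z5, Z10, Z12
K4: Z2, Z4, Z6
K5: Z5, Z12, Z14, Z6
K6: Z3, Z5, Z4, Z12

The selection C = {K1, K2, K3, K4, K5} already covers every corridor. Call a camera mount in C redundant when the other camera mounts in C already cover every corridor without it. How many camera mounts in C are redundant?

4

Drop K1: the rest still cover every corridor — redundant.
Drop K2: the rest still cover every corridor — redundant.
Drop K3: the rest still cover every corridor — redundant.
Drop K4: Z2 uncovered — not redundant.
Drop K5: the rest still cover every corridor — redundant.
4 redundant: K1, K2, K3, K5.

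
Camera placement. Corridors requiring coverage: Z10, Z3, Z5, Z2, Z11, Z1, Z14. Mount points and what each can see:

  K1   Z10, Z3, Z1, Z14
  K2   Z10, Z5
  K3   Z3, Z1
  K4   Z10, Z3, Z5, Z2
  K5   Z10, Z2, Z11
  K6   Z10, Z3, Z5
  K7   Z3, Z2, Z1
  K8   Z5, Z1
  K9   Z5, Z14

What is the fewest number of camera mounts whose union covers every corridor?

K1, K2, K5 together cover {Z10, Z3, Z5, Z2, Z11, Z1, Z14} — every corridor.
No 2 of the 9 camera mounts cover everything (all 36 pairs fall short), so 3 is minimum.

3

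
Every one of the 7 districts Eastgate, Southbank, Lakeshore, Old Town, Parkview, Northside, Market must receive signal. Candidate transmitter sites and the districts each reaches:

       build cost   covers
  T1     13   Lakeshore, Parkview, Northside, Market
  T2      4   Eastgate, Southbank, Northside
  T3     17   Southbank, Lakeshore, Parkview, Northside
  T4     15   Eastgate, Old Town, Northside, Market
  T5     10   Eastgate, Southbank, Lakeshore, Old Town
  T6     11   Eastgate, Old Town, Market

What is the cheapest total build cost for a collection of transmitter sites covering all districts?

T1, T5 cover every district at build cost 13 + 10 = 23.
Any cover uses at least 2 transmitter sites; among all covering selections none totals below 23.

23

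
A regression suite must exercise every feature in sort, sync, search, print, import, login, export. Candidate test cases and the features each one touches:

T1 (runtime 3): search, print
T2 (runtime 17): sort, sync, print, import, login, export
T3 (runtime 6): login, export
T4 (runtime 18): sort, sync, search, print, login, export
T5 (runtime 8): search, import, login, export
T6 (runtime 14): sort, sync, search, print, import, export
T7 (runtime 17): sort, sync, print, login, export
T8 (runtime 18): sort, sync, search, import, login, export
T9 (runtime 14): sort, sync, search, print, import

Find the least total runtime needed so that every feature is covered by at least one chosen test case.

20

T1, T2 cover every feature at runtime 3 + 17 = 20.
Any cover uses at least 2 test cases; among all covering selections none totals below 20.
Greedy by coverage-per-runtime would pick T1, T5, T6 for 25 — worse than the optimum 20.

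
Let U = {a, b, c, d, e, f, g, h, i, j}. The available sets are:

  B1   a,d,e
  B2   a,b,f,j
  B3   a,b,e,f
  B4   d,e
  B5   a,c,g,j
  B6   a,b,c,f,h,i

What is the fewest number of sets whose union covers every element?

B1, B5, B6 together cover {a, b, c, d, e, f, g, h, i, j} — every element.
No 2 of the 6 sets cover everything (all 15 pairs fall short), so 3 is minimum.

3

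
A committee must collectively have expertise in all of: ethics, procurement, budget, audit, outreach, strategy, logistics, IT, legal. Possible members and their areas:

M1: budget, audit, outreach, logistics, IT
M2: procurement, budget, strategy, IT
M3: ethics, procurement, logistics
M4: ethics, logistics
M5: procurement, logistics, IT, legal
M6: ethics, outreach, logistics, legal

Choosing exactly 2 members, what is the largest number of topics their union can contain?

8

Choosing M2, M6 covers {ethics, procurement, budget, outreach, strategy, logistics, IT, legal} — 8 topics.
No choice of 2 members does better; here audit is left uncovered.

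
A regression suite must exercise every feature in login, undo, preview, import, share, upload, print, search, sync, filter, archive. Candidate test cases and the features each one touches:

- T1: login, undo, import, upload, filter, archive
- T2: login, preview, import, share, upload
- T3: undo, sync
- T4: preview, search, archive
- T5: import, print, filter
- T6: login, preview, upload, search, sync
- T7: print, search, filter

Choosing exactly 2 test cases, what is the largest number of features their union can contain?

Choosing T1, T6 covers {login, undo, preview, import, upload, search, sync, filter, archive} — 9 features.
No choice of 2 test cases does better; here share, print are left uncovered.

9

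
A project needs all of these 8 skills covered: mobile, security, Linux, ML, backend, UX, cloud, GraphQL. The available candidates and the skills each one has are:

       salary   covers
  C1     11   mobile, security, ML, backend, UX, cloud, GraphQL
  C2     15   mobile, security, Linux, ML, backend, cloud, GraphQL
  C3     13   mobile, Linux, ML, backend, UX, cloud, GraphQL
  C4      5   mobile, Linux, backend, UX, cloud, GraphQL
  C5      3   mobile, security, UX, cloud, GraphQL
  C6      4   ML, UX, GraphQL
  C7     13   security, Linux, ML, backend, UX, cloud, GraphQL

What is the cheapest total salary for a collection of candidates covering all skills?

12

C4, C5, C6 cover every skill at salary 5 + 3 + 4 = 12.
Any cover uses at least 2 candidates; among all covering selections none totals below 12.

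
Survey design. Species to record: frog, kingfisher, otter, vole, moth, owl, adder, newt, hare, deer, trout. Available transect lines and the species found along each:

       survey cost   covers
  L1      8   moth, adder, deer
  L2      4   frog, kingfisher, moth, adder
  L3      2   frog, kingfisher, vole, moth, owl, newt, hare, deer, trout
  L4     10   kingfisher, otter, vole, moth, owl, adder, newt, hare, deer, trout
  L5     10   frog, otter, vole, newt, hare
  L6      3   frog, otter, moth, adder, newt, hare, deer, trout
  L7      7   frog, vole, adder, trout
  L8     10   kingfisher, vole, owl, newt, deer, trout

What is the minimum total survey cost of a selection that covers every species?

5

L3, L6 cover every species at survey cost 2 + 3 = 5.
Any cover uses at least 2 transects; among all covering selections none totals below 5.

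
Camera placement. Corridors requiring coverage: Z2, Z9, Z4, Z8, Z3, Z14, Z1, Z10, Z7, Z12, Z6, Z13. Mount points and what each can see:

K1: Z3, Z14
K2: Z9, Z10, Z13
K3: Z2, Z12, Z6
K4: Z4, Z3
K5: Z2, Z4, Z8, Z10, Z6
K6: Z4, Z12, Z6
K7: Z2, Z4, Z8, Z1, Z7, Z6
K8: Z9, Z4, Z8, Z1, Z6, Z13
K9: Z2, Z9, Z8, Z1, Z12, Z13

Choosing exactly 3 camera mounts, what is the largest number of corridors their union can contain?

11

Choosing K1, K2, K7 covers {Z2, Z9, Z4, Z8, Z3, Z14, Z1, Z10, Z7, Z6, Z13} — 11 corridors.
No choice of 3 camera mounts does better; here Z12 is left uncovered.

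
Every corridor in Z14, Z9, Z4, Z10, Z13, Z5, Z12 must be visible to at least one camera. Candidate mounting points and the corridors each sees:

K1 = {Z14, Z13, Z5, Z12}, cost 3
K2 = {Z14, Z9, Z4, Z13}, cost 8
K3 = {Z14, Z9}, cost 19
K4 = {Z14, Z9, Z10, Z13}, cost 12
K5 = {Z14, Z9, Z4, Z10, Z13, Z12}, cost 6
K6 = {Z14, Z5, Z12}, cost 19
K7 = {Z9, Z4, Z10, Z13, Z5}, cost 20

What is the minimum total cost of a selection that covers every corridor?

K1, K5 cover every corridor at cost 3 + 6 = 9.
Any cover uses at least 2 camera mounts; among all covering selections none totals below 9.

9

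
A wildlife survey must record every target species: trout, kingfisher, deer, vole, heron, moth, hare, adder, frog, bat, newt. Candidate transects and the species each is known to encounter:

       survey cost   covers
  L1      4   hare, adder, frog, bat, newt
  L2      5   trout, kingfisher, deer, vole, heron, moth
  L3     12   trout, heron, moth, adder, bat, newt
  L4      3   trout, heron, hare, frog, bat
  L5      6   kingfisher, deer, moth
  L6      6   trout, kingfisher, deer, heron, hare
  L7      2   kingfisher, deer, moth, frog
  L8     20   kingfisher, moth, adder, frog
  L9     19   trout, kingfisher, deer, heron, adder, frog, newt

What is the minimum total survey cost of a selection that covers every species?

L1, L2 cover every species at survey cost 4 + 5 = 9.
Any cover uses at least 2 transects; among all covering selections none totals below 9.

9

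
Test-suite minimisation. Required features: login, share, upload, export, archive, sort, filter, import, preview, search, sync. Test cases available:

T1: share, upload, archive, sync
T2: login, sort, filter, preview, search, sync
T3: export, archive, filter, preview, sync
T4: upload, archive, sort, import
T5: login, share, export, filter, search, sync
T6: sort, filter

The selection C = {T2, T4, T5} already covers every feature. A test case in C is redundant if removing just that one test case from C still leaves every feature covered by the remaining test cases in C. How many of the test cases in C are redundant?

0

Drop T2: preview uncovered — not redundant.
Drop T4: upload, archive, import uncovered — not redundant.
Drop T5: share, export uncovered — not redundant.
None of the test cases in C is redundant.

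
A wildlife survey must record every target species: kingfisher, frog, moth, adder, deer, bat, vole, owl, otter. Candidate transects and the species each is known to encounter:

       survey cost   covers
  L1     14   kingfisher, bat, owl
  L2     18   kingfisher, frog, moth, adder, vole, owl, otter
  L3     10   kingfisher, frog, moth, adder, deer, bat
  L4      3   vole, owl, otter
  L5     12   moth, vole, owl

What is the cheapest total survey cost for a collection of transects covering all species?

13

L3, L4 cover every species at survey cost 10 + 3 = 13.
Any cover uses at least 2 transects; among all covering selections none totals below 13.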